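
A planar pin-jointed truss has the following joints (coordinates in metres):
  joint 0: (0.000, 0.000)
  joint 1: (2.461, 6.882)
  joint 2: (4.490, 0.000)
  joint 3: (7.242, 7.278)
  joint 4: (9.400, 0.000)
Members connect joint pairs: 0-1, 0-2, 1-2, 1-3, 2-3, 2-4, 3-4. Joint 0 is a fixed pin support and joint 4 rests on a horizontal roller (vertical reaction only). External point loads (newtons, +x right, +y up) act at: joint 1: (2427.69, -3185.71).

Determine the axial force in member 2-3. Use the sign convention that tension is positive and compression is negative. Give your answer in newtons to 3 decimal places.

N=5 nodes, M=7 members, R=3 reactions → 2N=10, M+R=10
member 0 (0-1): L=7.3088, (cx,cy)=(0.3367,0.9416)
member 1 (0-2): L=4.4900, (cx,cy)=(1.0000,0.0000)
member 2 (1-2): L=7.1749, (cx,cy)=(0.2828,-0.9592)
member 3 (1-3): L=4.7974, (cx,cy)=(0.9966,0.0825)
member 4 (2-3): L=7.7809, (cx,cy)=(0.3537,0.9354)
member 5 (2-4): L=4.9100, (cx,cy)=(1.0000,0.0000)
member 6 (3-4): L=7.5912, (cx,cy)=(0.2843,-0.9587)
solve A·x = −loads:
  F[0-1] = -609.8997 N (compression)
  F[0-2] = +2633.0541 N (tension)
  F[1-2] = -2879.6083 N (compression)
  F[1-3] = -1824.9502 N (compression)
  F[2-3] = +2952.9302 N (tension)
  F[2-4] = +774.3137 N (tension)
  F[3-4] = -2723.8029 N (compression)
  Rx@0 = -2427.6900 N
  Ry@0 = +574.2850 N
  Ry@4 = +2611.4250 N

2952.930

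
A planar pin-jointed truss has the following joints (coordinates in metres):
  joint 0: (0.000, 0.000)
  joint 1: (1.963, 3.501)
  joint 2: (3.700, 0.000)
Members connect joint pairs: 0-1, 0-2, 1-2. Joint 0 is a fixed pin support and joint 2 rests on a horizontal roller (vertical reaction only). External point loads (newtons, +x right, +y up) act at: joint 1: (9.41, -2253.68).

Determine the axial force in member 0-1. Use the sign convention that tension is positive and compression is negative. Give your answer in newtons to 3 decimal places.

N=3 nodes, M=3 members, R=3 reactions → 2N=6, M+R=6
member 0 (0-1): L=4.0138, (cx,cy)=(0.4891,0.8722)
member 1 (0-2): L=3.7000, (cx,cy)=(1.0000,0.0000)
member 2 (1-2): L=3.9082, (cx,cy)=(0.4444,-0.8958)
solve A·x = −loads:
  F[0-1] = -1202.7646 N (compression)
  F[0-2] = +597.6414 N (tension)
  F[1-2] = -1344.6822 N (compression)
  Rx@0 = -9.4100 N
  Ry@0 = +1049.1075 N
  Ry@2 = +1204.5725 N

-1202.765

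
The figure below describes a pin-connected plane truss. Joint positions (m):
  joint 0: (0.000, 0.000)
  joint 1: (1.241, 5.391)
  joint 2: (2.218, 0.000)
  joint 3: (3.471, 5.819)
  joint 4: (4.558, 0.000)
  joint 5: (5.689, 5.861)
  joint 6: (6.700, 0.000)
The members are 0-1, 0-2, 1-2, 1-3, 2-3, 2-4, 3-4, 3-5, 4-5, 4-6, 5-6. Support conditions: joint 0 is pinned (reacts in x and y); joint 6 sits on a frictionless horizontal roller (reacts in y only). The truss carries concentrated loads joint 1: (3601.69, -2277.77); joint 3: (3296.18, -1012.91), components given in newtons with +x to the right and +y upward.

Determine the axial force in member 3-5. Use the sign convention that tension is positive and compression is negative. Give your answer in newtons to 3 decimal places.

-2460.769

N=7 nodes, M=11 members, R=3 reactions → 2N=14, M+R=14
member 0 (0-1): L=5.5320, (cx,cy)=(0.2243,0.9745)
member 1 (0-2): L=2.2180, (cx,cy)=(1.0000,0.0000)
member 2 (1-2): L=5.4788, (cx,cy)=(0.1783,-0.9840)
member 3 (1-3): L=2.2707, (cx,cy)=(0.9821,0.1885)
member 4 (2-3): L=5.9524, (cx,cy)=(0.2105,0.9776)
member 5 (2-4): L=2.3400, (cx,cy)=(1.0000,0.0000)
member 6 (3-4): L=5.9197, (cx,cy)=(0.1836,-0.9830)
member 7 (3-5): L=2.2184, (cx,cy)=(0.9998,0.0189)
member 8 (4-5): L=5.9691, (cx,cy)=(0.1895,0.9819)
member 9 (4-6): L=2.1420, (cx,cy)=(1.0000,0.0000)
member 10 (5-6): L=5.9476, (cx,cy)=(0.1700,-0.9854)
solve A·x = −loads:
  F[0-1] = +3506.0989 N (tension)
  F[0-2] = +6111.3419 N (tension)
  F[1-2] = -6123.3891 N (compression)
  F[1-3] = -1754.6710 N (compression)
  F[2-3] = +6163.3456 N (tension)
  F[2-4] = +3721.9892 N (tension)
  F[3-4] = -6870.8373 N (compression)
  F[3-5] = -2460.7691 N (compression)
  F[4-5] = +6878.6096 N (tension)
  F[4-6] = +1157.0040 N (tension)
  F[5-6] = -6806.4766 N (compression)
  Rx@0 = -6897.8700 N
  Ry@0 = -3416.7387 N
  Ry@6 = +6707.4187 N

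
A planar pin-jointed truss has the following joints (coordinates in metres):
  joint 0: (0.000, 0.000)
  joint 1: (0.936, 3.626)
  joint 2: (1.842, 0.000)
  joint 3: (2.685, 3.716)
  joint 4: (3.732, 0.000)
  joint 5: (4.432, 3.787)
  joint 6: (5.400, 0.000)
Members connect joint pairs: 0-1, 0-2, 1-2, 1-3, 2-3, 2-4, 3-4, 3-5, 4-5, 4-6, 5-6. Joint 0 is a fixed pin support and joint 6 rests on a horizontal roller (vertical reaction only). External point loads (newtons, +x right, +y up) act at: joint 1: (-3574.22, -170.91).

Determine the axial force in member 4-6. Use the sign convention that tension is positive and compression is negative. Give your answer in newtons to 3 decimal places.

N=7 nodes, M=11 members, R=3 reactions → 2N=14, M+R=14
member 0 (0-1): L=3.7449, (cx,cy)=(0.2499,0.9683)
member 1 (0-2): L=1.8420, (cx,cy)=(1.0000,0.0000)
member 2 (1-2): L=3.7375, (cx,cy)=(0.2424,-0.9702)
member 3 (1-3): L=1.7513, (cx,cy)=(0.9987,0.0514)
member 4 (2-3): L=3.8104, (cx,cy)=(0.2212,0.9752)
member 5 (2-4): L=1.8900, (cx,cy)=(1.0000,0.0000)
member 6 (3-4): L=3.8607, (cx,cy)=(0.2712,-0.9625)
member 7 (3-5): L=1.7484, (cx,cy)=(0.9992,0.0406)
member 8 (4-5): L=3.8512, (cx,cy)=(0.1818,0.9833)
member 9 (4-6): L=1.6680, (cx,cy)=(1.0000,0.0000)
member 10 (5-6): L=3.9088, (cx,cy)=(0.2476,-0.9688)
solve A·x = −loads:
  F[0-1] = -2624.6116 N (compression)
  F[0-2] = -2918.2177 N (compression)
  F[1-2] = +2565.0732 N (tension)
  F[1-3] = +2299.4574 N (tension)
  F[2-3] = -2551.7997 N (compression)
  F[2-4] = -1731.8705 N (compression)
  F[3-4] = +2507.1064 N (tension)
  F[3-5] = +1052.8227 N (tension)
  F[4-5] = -2454.0294 N (compression)
  F[4-6] = -605.9006 N (compression)
  F[5-6] = +2446.6105 N (tension)
  Rx@0 = +3574.2200 N
  Ry@0 = +2541.3081 N
  Ry@6 = -2370.3981 N

-605.901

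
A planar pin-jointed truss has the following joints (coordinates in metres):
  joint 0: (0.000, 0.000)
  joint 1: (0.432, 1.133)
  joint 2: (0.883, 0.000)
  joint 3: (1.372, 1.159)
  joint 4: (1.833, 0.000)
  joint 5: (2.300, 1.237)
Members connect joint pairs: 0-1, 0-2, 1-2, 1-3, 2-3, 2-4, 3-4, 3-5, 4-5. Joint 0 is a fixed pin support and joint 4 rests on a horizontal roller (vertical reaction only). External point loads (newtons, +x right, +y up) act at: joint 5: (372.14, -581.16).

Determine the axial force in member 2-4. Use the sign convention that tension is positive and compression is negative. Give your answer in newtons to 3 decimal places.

N=6 nodes, M=9 members, R=3 reactions → 2N=12, M+R=12
member 0 (0-1): L=1.2126, (cx,cy)=(0.3563,0.9344)
member 1 (0-2): L=0.8830, (cx,cy)=(1.0000,0.0000)
member 2 (1-2): L=1.2195, (cx,cy)=(0.3698,-0.9291)
member 3 (1-3): L=0.9404, (cx,cy)=(0.9996,0.0276)
member 4 (2-3): L=1.2579, (cx,cy)=(0.3887,0.9214)
member 5 (2-4): L=0.9500, (cx,cy)=(1.0000,0.0000)
member 6 (3-4): L=1.2473, (cx,cy)=(0.3696,-0.9292)
member 7 (3-5): L=0.9313, (cx,cy)=(0.9965,0.0838)
member 8 (4-5): L=1.3222, (cx,cy)=(0.3532,0.9355)
solve A·x = −loads:
  F[0-1] = +427.2368 N (tension)
  F[0-2] = +219.9285 N (tension)
  F[1-2] = -420.5062 N (compression)
  F[1-3] = +307.8471 N (tension)
  F[2-3] = +424.0418 N (tension)
  F[2-4] = -100.4280 N (compression)
  F[3-4] = -374.3603 N (compression)
  F[3-5] = +613.0832 N (tension)
  F[4-5] = -676.0833 N (compression)
  Rx@0 = -372.1400 N
  Ry@0 = -399.2029 N
  Ry@4 = +980.3629 N

-100.428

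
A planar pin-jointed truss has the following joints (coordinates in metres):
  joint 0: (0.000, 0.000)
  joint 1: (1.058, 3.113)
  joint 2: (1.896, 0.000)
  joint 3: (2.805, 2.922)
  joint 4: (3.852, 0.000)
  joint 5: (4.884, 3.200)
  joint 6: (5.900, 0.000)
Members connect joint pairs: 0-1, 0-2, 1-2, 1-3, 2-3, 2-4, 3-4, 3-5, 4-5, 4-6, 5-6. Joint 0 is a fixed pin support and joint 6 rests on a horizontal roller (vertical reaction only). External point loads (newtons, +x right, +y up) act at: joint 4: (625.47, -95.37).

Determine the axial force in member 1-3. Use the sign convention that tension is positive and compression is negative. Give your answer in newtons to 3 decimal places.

-20.898

N=7 nodes, M=11 members, R=3 reactions → 2N=14, M+R=14
member 0 (0-1): L=3.2879, (cx,cy)=(0.3218,0.9468)
member 1 (0-2): L=1.8960, (cx,cy)=(1.0000,0.0000)
member 2 (1-2): L=3.2238, (cx,cy)=(0.2599,-0.9656)
member 3 (1-3): L=1.7574, (cx,cy)=(0.9941,-0.1087)
member 4 (2-3): L=3.0601, (cx,cy)=(0.2970,0.9549)
member 5 (2-4): L=1.9560, (cx,cy)=(1.0000,0.0000)
member 6 (3-4): L=3.1039, (cx,cy)=(0.3373,-0.9414)
member 7 (3-5): L=2.0975, (cx,cy)=(0.9912,0.1325)
member 8 (4-5): L=3.3623, (cx,cy)=(0.3069,0.9517)
member 9 (4-6): L=2.0480, (cx,cy)=(1.0000,0.0000)
member 10 (5-6): L=3.3574, (cx,cy)=(0.3026,-0.9531)
solve A·x = −loads:
  F[0-1] = -34.9644 N (compression)
  F[0-2] = +636.7211 N (tension)
  F[1-2] = +36.6353 N (tension)
  F[1-3] = -20.8979 N (compression)
  F[2-3] = -37.0482 N (compression)
  F[2-4] = +657.2492 N (tension)
  F[3-4] = +29.2502 N (tension)
  F[3-5] = -42.0164 N (compression)
  F[4-5] = +71.2744 N (tension)
  F[4-6] = +19.7692 N (tension)
  F[5-6] = -65.3283 N (compression)
  Rx@0 = -625.4700 N
  Ry@0 = +33.1047 N
  Ry@6 = +62.2653 N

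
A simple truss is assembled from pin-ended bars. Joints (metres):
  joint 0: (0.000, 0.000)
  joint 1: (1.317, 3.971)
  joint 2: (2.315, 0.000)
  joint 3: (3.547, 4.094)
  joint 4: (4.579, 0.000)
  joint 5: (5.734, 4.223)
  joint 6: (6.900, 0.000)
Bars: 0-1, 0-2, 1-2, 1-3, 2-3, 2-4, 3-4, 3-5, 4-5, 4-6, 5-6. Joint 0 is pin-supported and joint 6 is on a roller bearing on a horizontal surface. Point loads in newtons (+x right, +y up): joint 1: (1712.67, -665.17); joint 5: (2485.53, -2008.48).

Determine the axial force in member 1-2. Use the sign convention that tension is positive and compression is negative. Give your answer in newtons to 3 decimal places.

N=7 nodes, M=11 members, R=3 reactions → 2N=14, M+R=14
member 0 (0-1): L=4.1837, (cx,cy)=(0.3148,0.9492)
member 1 (0-2): L=2.3150, (cx,cy)=(1.0000,0.0000)
member 2 (1-2): L=4.0945, (cx,cy)=(0.2437,-0.9698)
member 3 (1-3): L=2.2334, (cx,cy)=(0.9985,0.0551)
member 4 (2-3): L=4.2754, (cx,cy)=(0.2882,0.9576)
member 5 (2-4): L=2.2640, (cx,cy)=(1.0000,0.0000)
member 6 (3-4): L=4.2221, (cx,cy)=(0.2444,-0.9697)
member 7 (3-5): L=2.1908, (cx,cy)=(0.9983,0.0589)
member 8 (4-5): L=4.3781, (cx,cy)=(0.2638,0.9646)
member 9 (4-6): L=2.3210, (cx,cy)=(1.0000,0.0000)
member 10 (5-6): L=4.3810, (cx,cy)=(0.2661,-0.9639)
solve A·x = −loads:
  F[0-1] = +1716.5248 N (tension)
  F[0-2] = +3657.8496 N (tension)
  F[1-2] = -2399.1933 N (compression)
  F[1-3] = -588.4279 N (compression)
  F[2-3] = +2429.9072 N (tension)
  F[2-4] = +2372.8550 N (tension)
  F[3-4] = -2324.7807 N (compression)
  F[3-5] = +682.1046 N (tension)
  F[4-5] = +2337.0560 N (tension)
  F[4-6] = +1188.0629 N (tension)
  F[5-6] = -4463.9112 N (compression)
  Rx@0 = -4198.2000 N
  Ry@0 = -1629.2571 N
  Ry@6 = +4302.9071 N

-2399.193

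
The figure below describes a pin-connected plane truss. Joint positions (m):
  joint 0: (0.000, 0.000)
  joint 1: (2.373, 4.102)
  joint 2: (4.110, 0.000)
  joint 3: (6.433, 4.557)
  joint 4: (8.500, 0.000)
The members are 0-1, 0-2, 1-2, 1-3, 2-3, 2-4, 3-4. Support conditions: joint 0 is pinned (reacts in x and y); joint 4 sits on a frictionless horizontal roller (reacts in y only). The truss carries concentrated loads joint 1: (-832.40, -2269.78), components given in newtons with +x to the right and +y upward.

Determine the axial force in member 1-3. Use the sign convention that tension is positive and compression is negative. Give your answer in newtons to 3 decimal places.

N=5 nodes, M=7 members, R=3 reactions → 2N=10, M+R=10
member 0 (0-1): L=4.7389, (cx,cy)=(0.5007,0.8656)
member 1 (0-2): L=4.1100, (cx,cy)=(1.0000,0.0000)
member 2 (1-2): L=4.4546, (cx,cy)=(0.3899,-0.9208)
member 3 (1-3): L=4.0854, (cx,cy)=(0.9938,0.1114)
member 4 (2-3): L=5.1149, (cx,cy)=(0.4542,0.8909)
member 5 (2-4): L=4.3900, (cx,cy)=(1.0000,0.0000)
member 6 (3-4): L=5.0039, (cx,cy)=(0.4131,-0.9107)
solve A·x = −loads:
  F[0-1] = -2354.2393 N (compression)
  F[0-2] = +346.4738 N (tension)
  F[1-2] = -280.7462 N (compression)
  F[1-3] = -238.4853 N (compression)
  F[2-3] = +290.1756 N (tension)
  F[2-4] = +105.2155 N (tension)
  F[3-4] = -254.7096 N (compression)
  Rx@0 = +832.4000 N
  Ry@0 = +2037.8173 N
  Ry@4 = +231.9627 N

-238.485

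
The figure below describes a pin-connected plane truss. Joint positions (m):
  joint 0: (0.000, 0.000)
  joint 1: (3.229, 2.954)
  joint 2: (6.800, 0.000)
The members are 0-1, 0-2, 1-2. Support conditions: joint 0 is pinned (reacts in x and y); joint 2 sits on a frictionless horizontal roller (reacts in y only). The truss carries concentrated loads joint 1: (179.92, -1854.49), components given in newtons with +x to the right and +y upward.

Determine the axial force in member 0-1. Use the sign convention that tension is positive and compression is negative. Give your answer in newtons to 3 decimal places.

N=3 nodes, M=3 members, R=3 reactions → 2N=6, M+R=6
member 0 (0-1): L=4.3764, (cx,cy)=(0.7378,0.6750)
member 1 (0-2): L=6.8000, (cx,cy)=(1.0000,0.0000)
member 2 (1-2): L=4.6345, (cx,cy)=(0.7705,-0.6374)
solve A·x = −loads:
  F[0-1] = -1327.0138 N (compression)
  F[0-2] = +1159.0269 N (tension)
  F[1-2] = -1504.1882 N (compression)
  Rx@0 = -179.9200 N
  Ry@0 = +895.7206 N
  Ry@2 = +958.7694 N

-1327.014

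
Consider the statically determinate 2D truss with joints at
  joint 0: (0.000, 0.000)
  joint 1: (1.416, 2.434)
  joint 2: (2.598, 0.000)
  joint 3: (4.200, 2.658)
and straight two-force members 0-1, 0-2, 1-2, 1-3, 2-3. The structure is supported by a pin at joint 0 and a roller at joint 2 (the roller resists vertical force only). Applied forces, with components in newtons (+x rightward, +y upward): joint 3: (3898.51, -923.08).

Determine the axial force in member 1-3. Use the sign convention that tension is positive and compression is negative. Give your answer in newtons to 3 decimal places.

N=4 nodes, M=5 members, R=3 reactions → 2N=8, M+R=8
member 0 (0-1): L=2.8159, (cx,cy)=(0.5029,0.8644)
member 1 (0-2): L=2.5980, (cx,cy)=(1.0000,0.0000)
member 2 (1-2): L=2.7058, (cx,cy)=(0.4368,-0.8995)
member 3 (1-3): L=2.7930, (cx,cy)=(0.9968,0.0802)
member 4 (2-3): L=3.1034, (cx,cy)=(0.5162,0.8565)
solve A·x = −loads:
  F[0-1] = +5272.9015 N (tension)
  F[0-2] = +1247.0052 N (tension)
  F[1-2] = -4647.9656 N (compression)
  F[1-3] = +4697.0320 N (tension)
  F[2-3] = -1517.6109 N (compression)
  Rx@0 = -3898.5100 N
  Ry@0 = -4557.7420 N
  Ry@2 = +5480.8220 N

4697.032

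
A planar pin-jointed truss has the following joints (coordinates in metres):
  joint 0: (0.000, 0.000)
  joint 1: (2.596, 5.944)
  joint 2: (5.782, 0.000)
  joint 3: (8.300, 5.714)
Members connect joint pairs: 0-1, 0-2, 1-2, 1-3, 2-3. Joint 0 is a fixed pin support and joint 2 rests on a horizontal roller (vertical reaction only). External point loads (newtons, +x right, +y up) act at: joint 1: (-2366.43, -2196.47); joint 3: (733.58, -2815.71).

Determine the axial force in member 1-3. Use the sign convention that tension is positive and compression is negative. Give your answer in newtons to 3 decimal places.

1941.491

N=4 nodes, M=5 members, R=3 reactions → 2N=8, M+R=8
member 0 (0-1): L=6.4862, (cx,cy)=(0.4002,0.9164)
member 1 (0-2): L=5.7820, (cx,cy)=(1.0000,0.0000)
member 2 (1-2): L=6.7440, (cx,cy)=(0.4724,-0.8814)
member 3 (1-3): L=5.7086, (cx,cy)=(0.9992,-0.0403)
member 4 (2-3): L=6.2442, (cx,cy)=(0.4033,0.9151)
solve A·x = −loads:
  F[0-1] = -1846.1870 N (compression)
  F[0-2] = -893.9387 N (compression)
  F[1-2] = -661.2681 N (compression)
  F[1-3] = +1941.4907 N (tension)
  F[2-3] = -2991.5015 N (compression)
  Rx@0 = +1632.8500 N
  Ry@0 = +1691.8678 N
  Ry@2 = +3320.3122 N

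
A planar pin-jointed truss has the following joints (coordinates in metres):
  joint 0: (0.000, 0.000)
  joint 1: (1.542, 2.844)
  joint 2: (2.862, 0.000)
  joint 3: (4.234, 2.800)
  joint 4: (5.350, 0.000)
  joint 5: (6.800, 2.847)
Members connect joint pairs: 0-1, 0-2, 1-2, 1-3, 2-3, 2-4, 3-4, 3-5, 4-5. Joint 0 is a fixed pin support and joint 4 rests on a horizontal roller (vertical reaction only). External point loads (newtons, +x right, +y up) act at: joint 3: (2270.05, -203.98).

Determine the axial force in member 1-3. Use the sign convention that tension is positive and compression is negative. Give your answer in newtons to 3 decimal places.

N=6 nodes, M=9 members, R=3 reactions → 2N=12, M+R=12
member 0 (0-1): L=3.2351, (cx,cy)=(0.4766,0.8791)
member 1 (0-2): L=2.8620, (cx,cy)=(1.0000,0.0000)
member 2 (1-2): L=3.1354, (cx,cy)=(0.4210,-0.9071)
member 3 (1-3): L=2.6924, (cx,cy)=(0.9999,-0.0163)
member 4 (2-3): L=3.1181, (cx,cy)=(0.4400,0.8980)
member 5 (2-4): L=2.4880, (cx,cy)=(1.0000,0.0000)
member 6 (3-4): L=3.0142, (cx,cy)=(0.3702,-0.9289)
member 7 (3-5): L=2.5664, (cx,cy)=(0.9998,0.0183)
member 8 (4-5): L=3.1950, (cx,cy)=(0.4538,0.8911)
solve A·x = −loads:
  F[0-1] = +1303.0562 N (tension)
  F[0-2] = +1648.9592 N (tension)
  F[1-2] = -1283.8157 N (compression)
  F[1-3] = +1161.7308 N (tension)
  F[2-3] = +1296.7839 N (tension)
  F[2-4] = +537.8696 N (tension)
  F[3-4] = -1452.7343 N (compression)
  F[3-5] = -0.0000 N (tension)
  F[4-5] = +0.0000 N (tension)
  Rx@0 = -2270.0500 N
  Ry@0 = -1145.5137 N
  Ry@4 = +1349.4937 N

1161.731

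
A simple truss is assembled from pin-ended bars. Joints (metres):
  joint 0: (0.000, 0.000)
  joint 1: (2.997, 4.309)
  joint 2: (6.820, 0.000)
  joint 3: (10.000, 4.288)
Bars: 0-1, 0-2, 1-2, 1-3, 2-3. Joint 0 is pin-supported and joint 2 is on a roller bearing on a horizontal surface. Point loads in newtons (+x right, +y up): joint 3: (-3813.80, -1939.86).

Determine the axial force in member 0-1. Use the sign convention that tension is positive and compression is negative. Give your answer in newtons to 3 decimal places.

-1819.069

N=4 nodes, M=5 members, R=3 reactions → 2N=8, M+R=8
member 0 (0-1): L=5.2488, (cx,cy)=(0.5710,0.8210)
member 1 (0-2): L=6.8200, (cx,cy)=(1.0000,0.0000)
member 2 (1-2): L=5.7605, (cx,cy)=(0.6637,-0.7480)
member 3 (1-3): L=7.0030, (cx,cy)=(1.0000,-0.0030)
member 4 (2-3): L=5.3385, (cx,cy)=(0.5957,0.8032)
solve A·x = −loads:
  F[0-1] = -1819.0693 N (compression)
  F[0-2] = -2775.1261 N (compression)
  F[1-2] = +2005.9074 N (tension)
  F[1-3] = -2369.9314 N (compression)
  F[2-3] = -2423.9362 N (compression)
  Rx@0 = +3813.8000 N
  Ry@0 = +1493.3753 N
  Ry@2 = +446.4847 N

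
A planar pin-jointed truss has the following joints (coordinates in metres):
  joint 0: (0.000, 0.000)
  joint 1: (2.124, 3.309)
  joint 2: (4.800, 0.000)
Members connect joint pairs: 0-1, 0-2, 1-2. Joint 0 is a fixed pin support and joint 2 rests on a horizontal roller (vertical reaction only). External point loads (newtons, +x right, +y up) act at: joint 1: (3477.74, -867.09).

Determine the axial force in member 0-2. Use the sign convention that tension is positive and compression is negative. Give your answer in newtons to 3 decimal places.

N=3 nodes, M=3 members, R=3 reactions → 2N=6, M+R=6
member 0 (0-1): L=3.9320, (cx,cy)=(0.5402,0.8416)
member 1 (0-2): L=4.8000, (cx,cy)=(1.0000,0.0000)
member 2 (1-2): L=4.2556, (cx,cy)=(0.6288,-0.7776)
solve A·x = −loads:
  F[0-1] = +2274.4508 N (tension)
  F[0-2] = +2249.1293 N (tension)
  F[1-2] = -3576.7866 N (compression)
  Rx@0 = -3477.7400 N
  Ry@0 = -1914.0643 N
  Ry@2 = +2781.1543 N

2249.129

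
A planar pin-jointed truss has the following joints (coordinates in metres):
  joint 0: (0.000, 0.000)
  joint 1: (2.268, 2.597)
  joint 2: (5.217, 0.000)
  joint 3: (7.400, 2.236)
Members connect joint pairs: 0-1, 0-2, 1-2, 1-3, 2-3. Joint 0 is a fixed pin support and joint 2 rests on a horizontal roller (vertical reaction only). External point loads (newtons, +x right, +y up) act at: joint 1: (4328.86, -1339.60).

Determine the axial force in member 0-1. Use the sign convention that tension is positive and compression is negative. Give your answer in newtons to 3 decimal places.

N=4 nodes, M=5 members, R=3 reactions → 2N=8, M+R=8
member 0 (0-1): L=3.4479, (cx,cy)=(0.6578,0.7532)
member 1 (0-2): L=5.2170, (cx,cy)=(1.0000,0.0000)
member 2 (1-2): L=3.9295, (cx,cy)=(0.7505,-0.6609)
member 3 (1-3): L=5.1447, (cx,cy)=(0.9975,-0.0702)
member 4 (2-3): L=3.1249, (cx,cy)=(0.6986,0.7155)
solve A·x = −loads:
  F[0-1] = +1855.6107 N (tension)
  F[0-2] = +3108.2659 N (tension)
  F[1-2] = -4141.7249 N (compression)
  F[1-3] = +0.0000 N (tension)
  F[2-3] = -0.0000 N (compression)
  Rx@0 = -4328.8600 N
  Ry@0 = -1397.6556 N
  Ry@2 = +2737.2556 N

1855.611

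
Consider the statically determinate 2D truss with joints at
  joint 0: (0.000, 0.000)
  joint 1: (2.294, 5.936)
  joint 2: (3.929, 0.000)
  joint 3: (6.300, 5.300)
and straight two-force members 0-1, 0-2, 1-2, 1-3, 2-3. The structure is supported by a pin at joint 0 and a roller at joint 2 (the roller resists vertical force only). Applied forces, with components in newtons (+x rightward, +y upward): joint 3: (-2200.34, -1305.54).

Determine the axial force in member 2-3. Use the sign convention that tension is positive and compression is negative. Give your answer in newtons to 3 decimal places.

N=4 nodes, M=5 members, R=3 reactions → 2N=8, M+R=8
member 0 (0-1): L=6.3638, (cx,cy)=(0.3605,0.9328)
member 1 (0-2): L=3.9290, (cx,cy)=(1.0000,0.0000)
member 2 (1-2): L=6.1571, (cx,cy)=(0.2655,-0.9641)
member 3 (1-3): L=4.0562, (cx,cy)=(0.9876,-0.1568)
member 4 (2-3): L=5.8062, (cx,cy)=(0.4084,0.9128)
solve A·x = −loads:
  F[0-1] = -2337.4395 N (compression)
  F[0-2] = -1357.7542 N (compression)
  F[1-2] = +2509.9970 N (tension)
  F[1-3] = -1528.0136 N (compression)
  F[2-3] = -1692.6961 N (compression)
  Rx@0 = +2200.3400 N
  Ry@0 = +2180.2918 N
  Ry@2 = -874.7518 N

-1692.696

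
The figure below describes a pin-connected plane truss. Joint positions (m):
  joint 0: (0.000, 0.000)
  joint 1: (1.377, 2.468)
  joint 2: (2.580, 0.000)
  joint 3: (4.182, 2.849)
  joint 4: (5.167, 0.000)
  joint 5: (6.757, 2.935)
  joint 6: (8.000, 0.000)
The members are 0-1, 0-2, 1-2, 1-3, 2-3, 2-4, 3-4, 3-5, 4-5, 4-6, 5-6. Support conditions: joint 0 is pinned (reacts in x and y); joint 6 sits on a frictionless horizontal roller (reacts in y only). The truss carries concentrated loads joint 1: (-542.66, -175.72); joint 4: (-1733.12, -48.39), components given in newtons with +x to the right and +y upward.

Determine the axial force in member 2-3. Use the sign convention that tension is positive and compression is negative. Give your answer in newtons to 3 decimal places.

-218.429

N=7 nodes, M=11 members, R=3 reactions → 2N=14, M+R=14
member 0 (0-1): L=2.8262, (cx,cy)=(0.4872,0.8733)
member 1 (0-2): L=2.5800, (cx,cy)=(1.0000,0.0000)
member 2 (1-2): L=2.7456, (cx,cy)=(0.4382,-0.8989)
member 3 (1-3): L=2.8308, (cx,cy)=(0.9909,0.1346)
member 4 (2-3): L=3.2685, (cx,cy)=(0.4901,0.8716)
member 5 (2-4): L=2.5870, (cx,cy)=(1.0000,0.0000)
member 6 (3-4): L=3.0145, (cx,cy)=(0.3268,-0.9451)
member 7 (3-5): L=2.5764, (cx,cy)=(0.9994,0.0334)
member 8 (4-5): L=3.3380, (cx,cy)=(0.4763,0.8793)
member 9 (4-6): L=2.8330, (cx,cy)=(1.0000,0.0000)
member 10 (5-6): L=3.1874, (cx,cy)=(0.3900,-0.9208)
solve A·x = −loads:
  F[0-1] = -377.9134 N (compression)
  F[0-2] = -2091.6476 N (compression)
  F[1-2] = +211.8079 N (tension)
  F[1-3] = +268.1623 N (tension)
  F[2-3] = -218.4293 N (compression)
  F[2-4] = -1891.7834 N (compression)
  F[3-4] = +166.9418 N (tension)
  F[3-5] = +104.1720 N (tension)
  F[4-5] = -124.4085 N (compression)
  F[4-6] = -44.8543 N (compression)
  F[5-6] = +115.0175 N (tension)
  Rx@0 = +2275.7800 N
  Ry@0 = +330.0209 N
  Ry@6 = -105.9109 N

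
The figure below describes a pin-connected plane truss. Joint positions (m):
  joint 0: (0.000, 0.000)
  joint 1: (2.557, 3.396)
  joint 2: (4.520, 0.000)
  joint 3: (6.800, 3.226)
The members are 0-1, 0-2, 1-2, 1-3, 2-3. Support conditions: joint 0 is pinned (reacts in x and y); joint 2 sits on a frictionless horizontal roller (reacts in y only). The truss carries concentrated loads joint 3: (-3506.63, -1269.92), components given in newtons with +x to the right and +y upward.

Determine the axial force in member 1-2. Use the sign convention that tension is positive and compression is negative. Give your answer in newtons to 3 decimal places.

2268.294

N=4 nodes, M=5 members, R=3 reactions → 2N=8, M+R=8
member 0 (0-1): L=4.2510, (cx,cy)=(0.6015,0.7989)
member 1 (0-2): L=4.5200, (cx,cy)=(1.0000,0.0000)
member 2 (1-2): L=3.9225, (cx,cy)=(0.5004,-0.8658)
member 3 (1-3): L=4.2464, (cx,cy)=(0.9992,-0.0400)
member 4 (2-3): L=3.9504, (cx,cy)=(0.5772,0.8166)
solve A·x = −loads:
  F[0-1] = -2330.9963 N (compression)
  F[0-2] = -2104.5253 N (compression)
  F[1-2] = +2268.2940 N (tension)
  F[1-3] = -2539.2927 N (compression)
  F[2-3] = -1679.5563 N (compression)
  Rx@0 = +3506.6300 N
  Ry@0 = +1862.1617 N
  Ry@2 = -592.2417 N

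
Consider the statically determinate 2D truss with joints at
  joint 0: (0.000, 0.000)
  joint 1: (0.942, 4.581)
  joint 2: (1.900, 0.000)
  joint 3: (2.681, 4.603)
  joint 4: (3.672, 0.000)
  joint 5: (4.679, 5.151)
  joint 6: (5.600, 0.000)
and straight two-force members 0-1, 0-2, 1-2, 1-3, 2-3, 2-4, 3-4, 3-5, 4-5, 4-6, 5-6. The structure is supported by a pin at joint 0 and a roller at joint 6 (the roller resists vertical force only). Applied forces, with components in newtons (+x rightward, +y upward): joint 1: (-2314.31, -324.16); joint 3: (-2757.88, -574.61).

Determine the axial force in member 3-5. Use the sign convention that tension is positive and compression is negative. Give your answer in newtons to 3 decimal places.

N=7 nodes, M=11 members, R=3 reactions → 2N=14, M+R=14
member 0 (0-1): L=4.6768, (cx,cy)=(0.2014,0.9795)
member 1 (0-2): L=1.9000, (cx,cy)=(1.0000,0.0000)
member 2 (1-2): L=4.6801, (cx,cy)=(0.2047,-0.9788)
member 3 (1-3): L=1.7391, (cx,cy)=(0.9999,0.0126)
member 4 (2-3): L=4.6688, (cx,cy)=(0.1673,0.9859)
member 5 (2-4): L=1.7720, (cx,cy)=(1.0000,0.0000)
member 6 (3-4): L=4.7085, (cx,cy)=(0.2105,-0.9776)
member 7 (3-5): L=2.0718, (cx,cy)=(0.9644,0.2645)
member 8 (4-5): L=5.2485, (cx,cy)=(0.1919,0.9814)
member 9 (4-6): L=1.9280, (cx,cy)=(1.0000,0.0000)
member 10 (5-6): L=5.2327, (cx,cy)=(0.1760,-0.9844)
solve A·x = −loads:
  F[0-1] = -4828.1653 N (compression)
  F[0-2] = -4099.7124 N (compression)
  F[1-2] = +4505.7690 N (tension)
  F[1-3] = +419.5507 N (tension)
  F[2-3] = -4473.3951 N (compression)
  F[2-4] = -2429.0825 N (compression)
  F[3-4] = +4343.2455 N (tension)
  F[3-5] = +1570.9010 N (tension)
  F[4-5] = -4326.3332 N (compression)
  F[4-6] = -684.8843 N (compression)
  F[5-6] = +3891.1913 N (tension)
  Rx@0 = +5072.1900 N
  Ry@0 = +4729.2142 N
  Ry@6 = -3830.4442 N

1570.901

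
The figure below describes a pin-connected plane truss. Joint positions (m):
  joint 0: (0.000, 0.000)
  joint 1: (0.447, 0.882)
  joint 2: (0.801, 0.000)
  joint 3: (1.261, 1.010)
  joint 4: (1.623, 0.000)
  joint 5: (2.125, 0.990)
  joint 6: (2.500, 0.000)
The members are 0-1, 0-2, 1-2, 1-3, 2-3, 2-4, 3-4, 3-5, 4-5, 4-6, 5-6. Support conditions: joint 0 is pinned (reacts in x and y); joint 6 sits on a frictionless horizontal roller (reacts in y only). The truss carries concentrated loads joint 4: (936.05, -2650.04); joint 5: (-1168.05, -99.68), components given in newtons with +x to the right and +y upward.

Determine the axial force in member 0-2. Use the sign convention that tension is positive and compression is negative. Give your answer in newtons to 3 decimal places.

N=7 nodes, M=11 members, R=3 reactions → 2N=14, M+R=14
member 0 (0-1): L=0.9888, (cx,cy)=(0.4521,0.8920)
member 1 (0-2): L=0.8010, (cx,cy)=(1.0000,0.0000)
member 2 (1-2): L=0.9504, (cx,cy)=(0.3725,-0.9280)
member 3 (1-3): L=0.8240, (cx,cy)=(0.9879,0.1553)
member 4 (2-3): L=1.1098, (cx,cy)=(0.4145,0.9101)
member 5 (2-4): L=0.8220, (cx,cy)=(1.0000,0.0000)
member 6 (3-4): L=1.0729, (cx,cy)=(0.3374,-0.9414)
member 7 (3-5): L=0.8642, (cx,cy)=(0.9997,-0.0231)
member 8 (4-5): L=1.1100, (cx,cy)=(0.4523,0.8919)
member 9 (4-6): L=0.8770, (cx,cy)=(1.0000,0.0000)
member 10 (5-6): L=1.0586, (cx,cy)=(0.3542,-0.9352)
solve A·x = −loads:
  F[0-1] = -1577.5276 N (compression)
  F[0-2] = +481.1393 N (tension)
  F[1-2] = +1312.5663 N (tension)
  F[1-3] = -1216.8132 N (compression)
  F[2-3] = -1338.5030 N (compression)
  F[2-4] = +1524.8275 N (tension)
  F[3-4] = +1550.8528 N (tension)
  F[3-5] = -2280.6944 N (compression)
  F[4-5] = +1334.3864 N (tension)
  F[4-6] = +508.5554 N (tension)
  F[5-6] = -1435.6762 N (compression)
  Rx@0 = +232.0000 N
  Ry@0 = +1407.1338 N
  Ry@6 = +1342.5862 N

481.139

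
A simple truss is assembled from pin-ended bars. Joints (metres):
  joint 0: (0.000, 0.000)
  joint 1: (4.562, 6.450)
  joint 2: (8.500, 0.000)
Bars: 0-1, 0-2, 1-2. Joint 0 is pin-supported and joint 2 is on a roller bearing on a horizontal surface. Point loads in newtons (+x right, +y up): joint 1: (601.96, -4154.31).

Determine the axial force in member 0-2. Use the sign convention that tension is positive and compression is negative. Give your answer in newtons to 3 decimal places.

1640.176

N=3 nodes, M=3 members, R=3 reactions → 2N=6, M+R=6
member 0 (0-1): L=7.9003, (cx,cy)=(0.5774,0.8164)
member 1 (0-2): L=8.5000, (cx,cy)=(1.0000,0.0000)
member 2 (1-2): L=7.5571, (cx,cy)=(0.5211,-0.8535)
solve A·x = −loads:
  F[0-1] = -1797.9384 N (compression)
  F[0-2] = +1640.1764 N (tension)
  F[1-2] = -3147.5471 N (compression)
  Rx@0 = -601.9600 N
  Ry@0 = +1467.8860 N
  Ry@2 = +2686.4240 N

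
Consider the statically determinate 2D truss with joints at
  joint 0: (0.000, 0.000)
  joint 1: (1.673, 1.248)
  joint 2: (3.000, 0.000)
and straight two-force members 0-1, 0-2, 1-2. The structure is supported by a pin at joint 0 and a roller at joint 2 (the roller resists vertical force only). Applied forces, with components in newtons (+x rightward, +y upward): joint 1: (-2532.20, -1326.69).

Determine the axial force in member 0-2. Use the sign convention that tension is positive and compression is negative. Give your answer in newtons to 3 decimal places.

-333.392

N=3 nodes, M=3 members, R=3 reactions → 2N=6, M+R=6
member 0 (0-1): L=2.0872, (cx,cy)=(0.8015,0.5979)
member 1 (0-2): L=3.0000, (cx,cy)=(1.0000,0.0000)
member 2 (1-2): L=1.8217, (cx,cy)=(0.7285,-0.6851)
solve A·x = −loads:
  F[0-1] = -2743.1961 N (compression)
  F[0-2] = -333.3922 N (compression)
  F[1-2] = +457.6685 N (tension)
  Rx@0 = +2532.2000 N
  Ry@0 = +1640.2344 N
  Ry@2 = -313.5444 N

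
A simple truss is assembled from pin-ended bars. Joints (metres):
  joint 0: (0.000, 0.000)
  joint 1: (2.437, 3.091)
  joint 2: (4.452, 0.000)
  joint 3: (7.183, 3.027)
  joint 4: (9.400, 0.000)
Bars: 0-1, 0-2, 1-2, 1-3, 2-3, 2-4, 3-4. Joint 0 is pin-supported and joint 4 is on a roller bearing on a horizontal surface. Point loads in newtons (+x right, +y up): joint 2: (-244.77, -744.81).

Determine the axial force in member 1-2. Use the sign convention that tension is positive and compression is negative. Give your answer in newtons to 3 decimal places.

N=5 nodes, M=7 members, R=3 reactions → 2N=10, M+R=10
member 0 (0-1): L=3.9361, (cx,cy)=(0.6191,0.7853)
member 1 (0-2): L=4.4520, (cx,cy)=(1.0000,0.0000)
member 2 (1-2): L=3.6898, (cx,cy)=(0.5461,-0.8377)
member 3 (1-3): L=4.7464, (cx,cy)=(0.9999,-0.0135)
member 4 (2-3): L=4.0769, (cx,cy)=(0.6699,0.7425)
member 5 (2-4): L=4.9480, (cx,cy)=(1.0000,0.0000)
member 6 (3-4): L=3.7520, (cx,cy)=(0.5909,-0.8068)
solve A·x = −loads:
  F[0-1] = -499.2517 N (compression)
  F[0-2] = +64.3335 N (tension)
  F[1-2] = +477.1742 N (tension)
  F[1-3] = -569.7412 N (compression)
  F[2-3] = +464.7587 N (tension)
  F[2-4] = +258.3605 N (tension)
  F[3-4] = -437.2482 N (compression)
  Rx@0 = +244.7700 N
  Ry@0 = +392.0553 N
  Ry@4 = +352.7547 N

477.174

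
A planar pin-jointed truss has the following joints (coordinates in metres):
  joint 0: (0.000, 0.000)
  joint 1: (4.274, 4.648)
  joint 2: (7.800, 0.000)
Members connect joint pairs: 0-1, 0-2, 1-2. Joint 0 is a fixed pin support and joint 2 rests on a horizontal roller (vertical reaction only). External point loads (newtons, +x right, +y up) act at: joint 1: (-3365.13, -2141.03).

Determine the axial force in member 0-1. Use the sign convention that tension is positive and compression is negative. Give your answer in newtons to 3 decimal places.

N=3 nodes, M=3 members, R=3 reactions → 2N=6, M+R=6
member 0 (0-1): L=6.3143, (cx,cy)=(0.6769,0.7361)
member 1 (0-2): L=7.8000, (cx,cy)=(1.0000,0.0000)
member 2 (1-2): L=5.8341, (cx,cy)=(0.6044,-0.7967)
solve A·x = −loads:
  F[0-1] = -4039.0190 N (compression)
  F[0-2] = -631.2342 N (compression)
  F[1-2] = +1044.4344 N (tension)
  Rx@0 = +3365.1300 N
  Ry@0 = +2973.1277 N
  Ry@2 = -832.0977 N

-4039.019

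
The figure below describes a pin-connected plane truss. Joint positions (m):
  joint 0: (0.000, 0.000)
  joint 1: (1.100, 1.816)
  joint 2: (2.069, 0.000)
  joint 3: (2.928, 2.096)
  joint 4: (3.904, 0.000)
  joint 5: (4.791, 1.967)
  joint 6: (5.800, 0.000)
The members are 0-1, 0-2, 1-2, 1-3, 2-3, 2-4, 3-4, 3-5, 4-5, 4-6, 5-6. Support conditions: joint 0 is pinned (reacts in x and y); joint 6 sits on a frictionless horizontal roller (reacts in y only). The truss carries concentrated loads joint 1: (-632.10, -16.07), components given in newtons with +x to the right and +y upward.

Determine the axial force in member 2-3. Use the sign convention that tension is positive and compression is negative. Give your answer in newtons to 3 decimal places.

N=7 nodes, M=11 members, R=3 reactions → 2N=14, M+R=14
member 0 (0-1): L=2.1232, (cx,cy)=(0.5181,0.8553)
member 1 (0-2): L=2.0690, (cx,cy)=(1.0000,0.0000)
member 2 (1-2): L=2.0584, (cx,cy)=(0.4708,-0.8823)
member 3 (1-3): L=1.8493, (cx,cy)=(0.9885,0.1514)
member 4 (2-3): L=2.2652, (cx,cy)=(0.3792,0.9253)
member 5 (2-4): L=1.8350, (cx,cy)=(1.0000,0.0000)
member 6 (3-4): L=2.3121, (cx,cy)=(0.4221,-0.9065)
member 7 (3-5): L=1.8675, (cx,cy)=(0.9976,-0.0691)
member 8 (4-5): L=2.1577, (cx,cy)=(0.4111,0.9116)
member 9 (4-6): L=1.8960, (cx,cy)=(1.0000,0.0000)
member 10 (5-6): L=2.2107, (cx,cy)=(0.4564,-0.8898)
solve A·x = −loads:
  F[0-1] = -246.6140 N (compression)
  F[0-2] = -504.3310 N (compression)
  F[1-2] = +285.1259 N (tension)
  F[1-3] = +374.4203 N (tension)
  F[2-3] = -271.8607 N (compression)
  F[2-4] = -267.0096 N (compression)
  F[3-4] = +201.0429 N (tension)
  F[3-5] = +182.5799 N (tension)
  F[4-5] = -199.9261 N (compression)
  F[4-6] = -99.9587 N (compression)
  F[5-6] = +219.0070 N (tension)
  Rx@0 = +632.1000 N
  Ry@0 = +210.9349 N
  Ry@6 = -194.8649 N

-271.861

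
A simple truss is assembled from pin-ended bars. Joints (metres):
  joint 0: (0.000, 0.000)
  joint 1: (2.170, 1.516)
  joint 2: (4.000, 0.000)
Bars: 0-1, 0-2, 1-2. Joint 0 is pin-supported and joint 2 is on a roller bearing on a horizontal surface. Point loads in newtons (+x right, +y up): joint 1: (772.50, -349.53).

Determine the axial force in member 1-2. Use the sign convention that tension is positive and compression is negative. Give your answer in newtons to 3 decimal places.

-756.172

N=3 nodes, M=3 members, R=3 reactions → 2N=6, M+R=6
member 0 (0-1): L=2.6471, (cx,cy)=(0.8198,0.5727)
member 1 (0-2): L=4.0000, (cx,cy)=(1.0000,0.0000)
member 2 (1-2): L=2.3764, (cx,cy)=(0.7701,-0.6379)
solve A·x = −loads:
  F[0-1] = +232.0014 N (tension)
  F[0-2] = +582.3136 N (tension)
  F[1-2] = -756.1723 N (compression)
  Rx@0 = -772.5000 N
  Ry@0 = -132.8675 N
  Ry@2 = +482.3975 N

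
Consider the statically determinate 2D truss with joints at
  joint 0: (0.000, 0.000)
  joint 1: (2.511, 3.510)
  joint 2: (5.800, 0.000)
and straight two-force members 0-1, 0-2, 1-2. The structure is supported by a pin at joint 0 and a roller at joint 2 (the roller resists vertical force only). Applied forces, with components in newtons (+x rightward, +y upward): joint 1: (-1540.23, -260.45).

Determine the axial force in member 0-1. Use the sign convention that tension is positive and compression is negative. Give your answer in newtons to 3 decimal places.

N=3 nodes, M=3 members, R=3 reactions → 2N=6, M+R=6
member 0 (0-1): L=4.3157, (cx,cy)=(0.5818,0.8133)
member 1 (0-2): L=5.8000, (cx,cy)=(1.0000,0.0000)
member 2 (1-2): L=4.8102, (cx,cy)=(0.6838,-0.7297)
solve A·x = −loads:
  F[0-1] = -1327.6575 N (compression)
  F[0-2] = -767.7593 N (compression)
  F[1-2] = +1122.8469 N (tension)
  Rx@0 = +1540.2300 N
  Ry@0 = +1079.7978 N
  Ry@2 = -819.3478 N

-1327.657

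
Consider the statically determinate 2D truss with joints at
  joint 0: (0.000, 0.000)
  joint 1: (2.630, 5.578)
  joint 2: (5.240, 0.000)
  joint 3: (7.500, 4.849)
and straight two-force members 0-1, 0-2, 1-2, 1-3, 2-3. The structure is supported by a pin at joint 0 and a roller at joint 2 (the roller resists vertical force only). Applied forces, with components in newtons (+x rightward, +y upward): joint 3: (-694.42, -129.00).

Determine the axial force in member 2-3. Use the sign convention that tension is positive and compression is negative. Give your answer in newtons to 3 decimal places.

N=4 nodes, M=5 members, R=3 reactions → 2N=8, M+R=8
member 0 (0-1): L=6.1669, (cx,cy)=(0.4265,0.9045)
member 1 (0-2): L=5.2400, (cx,cy)=(1.0000,0.0000)
member 2 (1-2): L=6.1584, (cx,cy)=(0.4238,-0.9058)
member 3 (1-3): L=4.9243, (cx,cy)=(0.9890,-0.1480)
member 4 (2-3): L=5.3498, (cx,cy)=(0.4224,0.9064)
solve A·x = −loads:
  F[0-1] = -648.9382 N (compression)
  F[0-2] = -417.6683 N (compression)
  F[1-2] = +746.0358 N (tension)
  F[1-3] = -599.5352 N (compression)
  F[2-3] = -240.2466 N (compression)
  Rx@0 = +694.4200 N
  Ry@0 = +586.9661 N
  Ry@2 = -457.9661 N

-240.247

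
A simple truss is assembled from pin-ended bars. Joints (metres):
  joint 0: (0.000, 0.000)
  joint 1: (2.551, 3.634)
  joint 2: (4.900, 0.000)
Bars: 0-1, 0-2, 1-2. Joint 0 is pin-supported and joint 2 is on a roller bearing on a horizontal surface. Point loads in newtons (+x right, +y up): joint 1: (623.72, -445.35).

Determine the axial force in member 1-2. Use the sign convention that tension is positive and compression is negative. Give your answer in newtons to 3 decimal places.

-826.870

N=3 nodes, M=3 members, R=3 reactions → 2N=6, M+R=6
member 0 (0-1): L=4.4400, (cx,cy)=(0.5746,0.8185)
member 1 (0-2): L=4.9000, (cx,cy)=(1.0000,0.0000)
member 2 (1-2): L=4.3271, (cx,cy)=(0.5429,-0.8398)
solve A·x = −loads:
  F[0-1] = +304.3190 N (tension)
  F[0-2] = +448.8735 N (tension)
  F[1-2] = -826.8703 N (compression)
  Rx@0 = -623.7200 N
  Ry@0 = -249.0758 N
  Ry@2 = +694.4258 N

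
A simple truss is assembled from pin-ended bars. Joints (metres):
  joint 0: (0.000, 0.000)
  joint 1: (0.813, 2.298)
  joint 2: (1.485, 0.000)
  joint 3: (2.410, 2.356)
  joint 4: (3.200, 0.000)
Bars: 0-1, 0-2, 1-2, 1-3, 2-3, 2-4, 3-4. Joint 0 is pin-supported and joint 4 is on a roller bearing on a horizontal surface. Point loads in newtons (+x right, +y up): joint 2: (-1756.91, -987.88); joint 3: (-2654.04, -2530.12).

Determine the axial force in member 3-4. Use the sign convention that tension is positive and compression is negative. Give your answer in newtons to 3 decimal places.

-432.328

N=5 nodes, M=7 members, R=3 reactions → 2N=10, M+R=10
member 0 (0-1): L=2.4376, (cx,cy)=(0.3335,0.9427)
member 1 (0-2): L=1.4850, (cx,cy)=(1.0000,0.0000)
member 2 (1-2): L=2.3942, (cx,cy)=(0.2807,-0.9598)
member 3 (1-3): L=1.5981, (cx,cy)=(0.9993,0.0363)
member 4 (2-3): L=2.5311, (cx,cy)=(0.3655,0.9308)
member 5 (2-4): L=1.7150, (cx,cy)=(1.0000,0.0000)
member 6 (3-4): L=2.4849, (cx,cy)=(0.3179,-0.9481)
solve A·x = −loads:
  F[0-1] = -3296.8812 N (compression)
  F[0-2] = -3311.3472 N (compression)
  F[1-2] = +3163.0689 N (tension)
  F[1-3] = -1988.7028 N (compression)
  F[2-3] = -2200.2381 N (compression)
  F[2-4] = +137.4445 N (tension)
  F[3-4] = -432.3276 N (compression)
  Rx@0 = +4410.9500 N
  Ry@0 = +3108.1023 N
  Ry@4 = +409.8977 N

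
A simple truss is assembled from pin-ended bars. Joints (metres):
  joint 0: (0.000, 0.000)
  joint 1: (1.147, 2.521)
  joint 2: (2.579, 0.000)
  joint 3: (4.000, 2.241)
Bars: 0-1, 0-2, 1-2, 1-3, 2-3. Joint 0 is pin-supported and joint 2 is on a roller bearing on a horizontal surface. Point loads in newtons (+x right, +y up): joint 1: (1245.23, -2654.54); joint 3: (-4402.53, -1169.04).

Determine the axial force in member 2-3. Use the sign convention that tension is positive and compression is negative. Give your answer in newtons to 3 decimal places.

N=4 nodes, M=5 members, R=3 reactions → 2N=8, M+R=8
member 0 (0-1): L=2.7697, (cx,cy)=(0.4141,0.9102)
member 1 (0-2): L=2.5790, (cx,cy)=(1.0000,0.0000)
member 2 (1-2): L=2.8993, (cx,cy)=(0.4939,-0.8695)
member 3 (1-3): L=2.8667, (cx,cy)=(0.9952,-0.0977)
member 4 (2-3): L=2.6535, (cx,cy)=(0.5355,0.8445)
solve A·x = −loads:
  F[0-1] = -3777.2611 N (compression)
  F[0-2] = -1593.0253 N (compression)
  F[1-2] = +1290.2196 N (tension)
  F[1-3] = -3463.3150 N (compression)
  F[2-3] = -1784.7959 N (compression)
  Rx@0 = +3157.3000 N
  Ry@0 = +3438.1312 N
  Ry@2 = +385.4488 N

-1784.796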